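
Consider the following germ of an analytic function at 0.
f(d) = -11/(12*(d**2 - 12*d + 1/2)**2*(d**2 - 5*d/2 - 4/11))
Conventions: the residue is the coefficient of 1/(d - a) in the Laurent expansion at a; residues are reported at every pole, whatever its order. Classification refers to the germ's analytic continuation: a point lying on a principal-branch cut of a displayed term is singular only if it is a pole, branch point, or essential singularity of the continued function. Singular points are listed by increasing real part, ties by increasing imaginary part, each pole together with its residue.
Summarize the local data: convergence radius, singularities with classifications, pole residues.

Radius of convergence at 0: 6 - (1/2)*sqrt(142).
At 5/4 - (1/44)*sqrt(3729): a pole of order 1; residue 248897/7177041 + (1404205/2433016899)*sqrt(3729).
At 6 - (1/2)*sqrt(142): a pole of order 2; residue -248897/7177041 - (210706859/72358927362)*sqrt(142).
At 5/4 + (1/44)*sqrt(3729): a pole of order 1; residue 248897/7177041 - (1404205/2433016899)*sqrt(3729).
At 6 + (1/2)*sqrt(142): a pole of order 2; residue -248897/7177041 + (210706859/72358927362)*sqrt(142).

Denominator factor (d**2 - 12*d + 1/2)^2: discriminant 142, real irrational roots 6 + (1/2)*sqrt(142) and 6 - (1/2)*sqrt(142); poles of order 2, moduli 6 + (1/2)*sqrt(142) and 6 - (1/2)*sqrt(142).
Denominator factor (d**2 - 5*d/2 - 4/11): discriminant 339/44, real irrational roots 5/4 + (1/44)*sqrt(3729) and 5/4 - (1/44)*sqrt(3729); poles of order 1, moduli 5/4 + (1/44)*sqrt(3729) and -5/4 + (1/44)*sqrt(3729).
The radius of convergence is the smallest modulus among the singular points: 6 - (1/2)*sqrt(142).
The factor d**2 - 5*d/2 - 4/11 splits as (d - a)(d - a') with a = 5/4 - (1/44)*sqrt(3729), a' = 5/4 + (1/44)*sqrt(3729). At the order-1 pole a set g(d) = (d - a)*f(d) = [-11/(12*(d**2 - 12*d + 1/2)**2)] / (d - a').
Simple pole: residue = g(a) at a = 5/4 - (1/44)*sqrt(3729), which is 248897/7177041 + (1404205/2433016899)*sqrt(3729).
The factor d**2 - 12*d + 1/2 splits as (d - a)(d - a') with a = 6 - (1/2)*sqrt(142), a' = 6 + (1/2)*sqrt(142). At the order-2 pole a set g(d) = (d - a)^2*f(d) = [-11/(12*(d**2 - 5*d/2 - 4/11))] / (d - a')^2.
Order-2 pole: residue = g'(a); g'(6 - (1/2)*sqrt(142)) = -248897/7177041 - (210706859/72358927362)*sqrt(142), so the residue is -248897/7177041 - (210706859/72358927362)*sqrt(142).
The factor d**2 - 5*d/2 - 4/11 splits as (d - a)(d - a') with a = 5/4 + (1/44)*sqrt(3729), a' = 5/4 - (1/44)*sqrt(3729). At the order-1 pole a set g(d) = (d - a)*f(d) = [-11/(12*(d**2 - 12*d + 1/2)**2)] / (d - a').
Simple pole: residue = g(a) at a = 5/4 + (1/44)*sqrt(3729), which is 248897/7177041 - (1404205/2433016899)*sqrt(3729).
The factor d**2 - 12*d + 1/2 splits as (d - a)(d - a') with a = 6 + (1/2)*sqrt(142), a' = 6 - (1/2)*sqrt(142). At the order-2 pole a set g(d) = (d - a)^2*f(d) = [-11/(12*(d**2 - 5*d/2 - 4/11))] / (d - a')^2.
Order-2 pole: residue = g'(a); g'(6 + (1/2)*sqrt(142)) = -248897/7177041 + (210706859/72358927362)*sqrt(142), so the residue is -248897/7177041 + (210706859/72358927362)*sqrt(142).
List the singular points by increasing real part (a conjugate pair: the negative imaginary part first).


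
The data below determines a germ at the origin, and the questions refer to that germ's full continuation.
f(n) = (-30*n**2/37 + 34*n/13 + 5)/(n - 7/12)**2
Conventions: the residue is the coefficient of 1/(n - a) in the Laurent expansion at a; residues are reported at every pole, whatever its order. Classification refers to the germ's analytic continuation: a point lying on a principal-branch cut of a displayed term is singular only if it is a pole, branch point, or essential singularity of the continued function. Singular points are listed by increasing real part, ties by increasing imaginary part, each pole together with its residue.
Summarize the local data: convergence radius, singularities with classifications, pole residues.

Radius of convergence at 0: 7/12.
At 7/12: a pole of order 2; residue 803/481.

Denominator factor (n - 7/12)^2: pole of order 2 at 7/12, modulus 7/12.
The radius of convergence is the smallest modulus among the singular points: 7/12.
At the order-2 pole 7/12 set g(n) = (n - (7/12))^2*f(n) = -30*n**2/37 + 34*n/13 + 5.
Order-2 pole: residue = g'(a); g'(7/12) = 803/481, so the residue is 803/481.


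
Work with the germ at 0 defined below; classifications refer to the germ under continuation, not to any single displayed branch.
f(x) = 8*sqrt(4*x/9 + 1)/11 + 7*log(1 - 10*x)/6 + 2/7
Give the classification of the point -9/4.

The term (8/11)*sqrt(1 - x/(-9/4)) has argument 1 - -9/4/(-9/4) = 0 at -9/4: a square-root (algebraic, two-sheeted) branch point; the remaining terms are analytic or single-valued there.

The point is an algebraic (square-root) branch point.


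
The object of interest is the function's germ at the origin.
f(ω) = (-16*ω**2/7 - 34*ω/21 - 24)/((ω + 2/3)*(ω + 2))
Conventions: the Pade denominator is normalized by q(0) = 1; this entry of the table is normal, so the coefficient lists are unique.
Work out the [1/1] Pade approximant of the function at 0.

Taylor coefficients needed (expand at 0): a_0 = -18, a_1 = 487/14, a_2 = -809/14.
Write the denominator as Q(ω) = 1 + q1*ω. Requiring Q*f - P = O(ω^3) with deg P <= 1 kills the coefficients of ω^2..ω^2 in Q*f:
  ω^2: a_2 + q1*a_1 = 0, i.e. -809/14 + (487/14)*q1 = 0.
Solving this linear system: q1 = 809/487.
The numerator is Q*f truncated at degree 1: P0 = a_0 = -18; P1 = a_1 + q1*a_0 = 33301/6818.

The Pade approximant has numerator coefficients [-18, 33301/6818]; denominator coefficients [1, 809/487].


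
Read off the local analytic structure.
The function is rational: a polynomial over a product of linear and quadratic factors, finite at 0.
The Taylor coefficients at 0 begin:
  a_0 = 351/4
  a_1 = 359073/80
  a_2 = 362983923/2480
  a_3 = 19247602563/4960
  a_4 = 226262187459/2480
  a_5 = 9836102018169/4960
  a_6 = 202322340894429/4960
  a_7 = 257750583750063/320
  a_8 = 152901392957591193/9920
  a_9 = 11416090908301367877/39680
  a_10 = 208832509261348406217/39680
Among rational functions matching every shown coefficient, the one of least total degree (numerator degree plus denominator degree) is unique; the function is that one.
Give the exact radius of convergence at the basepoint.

The radius of convergence is -5 + (1/3)*sqrt(231).

No rational of total degree below 9 reproduces all 11 coefficients; solving the [2/7] Pade equations on them gives f(φ) = (-24*φ**2/31 + 13*φ/20 + 13/3)/((φ - 1/6)*(φ**2 + 10*φ - 2/3)**3), whose expansion matches every shown term.
Denominator factor (φ - 1/6): pole of order 1 at 1/6, modulus 1/6.
Denominator factor (φ**2 + 10*φ - 2/3)^3: discriminant 308/3, real irrational roots -5 + (1/3)*sqrt(231) and -5 - (1/3)*sqrt(231); poles of order 3, moduli -5 + (1/3)*sqrt(231) and 5 + (1/3)*sqrt(231).
The radius of convergence is the smallest modulus among the singular points: -5 + (1/3)*sqrt(231).


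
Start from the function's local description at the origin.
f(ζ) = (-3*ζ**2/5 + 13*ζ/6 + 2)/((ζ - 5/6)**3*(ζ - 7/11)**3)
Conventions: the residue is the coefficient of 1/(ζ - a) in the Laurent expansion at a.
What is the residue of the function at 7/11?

The residue is -122857965648/1856465.

At the order-3 pole 7/11 set g(ζ) = (ζ - (7/11))^3*f(ζ) = (-3*ζ**2/5 + 13*ζ/6 + 2)/(ζ - 5/6)**3.
Order-3 pole: residue = g''(a)/2; g''(7/11) = -245715931296/1856465, so the residue is -122857965648/1856465.


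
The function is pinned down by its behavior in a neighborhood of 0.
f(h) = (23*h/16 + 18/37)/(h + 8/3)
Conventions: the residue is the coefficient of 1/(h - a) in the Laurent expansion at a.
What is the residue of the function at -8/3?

At the order-1 pole -8/3 set g(h) = (h - (-8/3))*f(h) = 23*h/16 + 18/37.
Simple pole: residue = g(a) at a = -8/3, which is -743/222.

The residue is -743/222.


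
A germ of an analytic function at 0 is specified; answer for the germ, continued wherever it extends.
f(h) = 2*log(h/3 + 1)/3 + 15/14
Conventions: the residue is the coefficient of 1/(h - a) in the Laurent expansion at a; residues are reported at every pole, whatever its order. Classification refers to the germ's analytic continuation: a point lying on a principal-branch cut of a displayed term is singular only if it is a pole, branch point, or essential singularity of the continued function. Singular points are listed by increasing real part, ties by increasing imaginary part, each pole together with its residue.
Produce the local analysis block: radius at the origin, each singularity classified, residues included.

Radius of convergence at 0: 3.
At -3: a logarithmic branch point.

Branch term (2/3)*log(1 - h/(-3)): its argument vanishes at h = -3, a logarithmic branch point, modulus 3.
The radius of convergence is the smallest modulus among the singular points: 3.


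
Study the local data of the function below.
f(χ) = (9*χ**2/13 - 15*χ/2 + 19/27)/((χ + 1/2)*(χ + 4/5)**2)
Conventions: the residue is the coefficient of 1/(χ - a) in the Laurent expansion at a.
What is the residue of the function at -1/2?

The residue is 162400/3159.

At the order-1 pole -1/2 set g(χ) = (χ - (-1/2))*f(χ) = (9*χ**2/13 - 15*χ/2 + 19/27)/(χ + 4/5)**2.
Simple pole: residue = g(a) at a = -1/2, which is 162400/3159.


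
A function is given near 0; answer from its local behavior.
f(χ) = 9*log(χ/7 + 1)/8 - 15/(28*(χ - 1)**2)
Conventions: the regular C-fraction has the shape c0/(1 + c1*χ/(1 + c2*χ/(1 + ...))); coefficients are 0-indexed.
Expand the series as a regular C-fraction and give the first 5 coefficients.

Taylor coefficients (expand at 0): a_0 = -15/28, a_1 = -51/56, a_2 = -1269/784, a_3 = -5877/2744, a_4 = -205809/76832.
c0 = a_0 = -15/28. Peel one level at a time: if S = 1 + c*χ/S' with S'(0) = 1, then c is the χ-coefficient of S and S' = c*χ/(S - 1).
S_1 = c0/f = 1 + (-17/10)*χ + (-23/175)*χ^2 + ...; c1 = -17/10.
S_2 = c1*χ/(S_1 - 1) = 1 + (-46/595)*χ + (933/1156)*χ^2 + ...; c2 = -46/595.
S_3 = c2*χ/(S_2 - 1) = 1 + (32655/3128)*χ + (176594165/1658944)*χ^2 + ...; c3 = 32655/3128.
S_4 = c3*χ/(S_3 - 1) = 1 + (-600420161/58883496)*χ + ...; c4 = -600420161/58883496.

The regular C-fraction coefficients are [-15/28, -17/10, -46/595, 32655/3128, -600420161/58883496].


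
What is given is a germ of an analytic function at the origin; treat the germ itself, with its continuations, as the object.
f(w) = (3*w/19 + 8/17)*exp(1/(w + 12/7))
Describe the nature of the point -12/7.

The exponent 1/(w - (-12/7)) has a pole at -12/7, so exp(1/(w - (-12/7))) takes every nonzero value near it: an essential singularity (not a pole of any order).

The point is an essential singularity.


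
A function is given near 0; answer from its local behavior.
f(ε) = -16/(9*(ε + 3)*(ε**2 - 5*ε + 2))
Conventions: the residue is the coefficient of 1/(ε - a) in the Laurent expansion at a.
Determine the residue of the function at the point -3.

The residue is -8/117.

At the order-1 pole -3 set g(ε) = (ε - (-3))*f(ε) = -16/(9*(ε**2 - 5*ε + 2)).
Simple pole: residue = g(a) at a = -3, which is -8/117.


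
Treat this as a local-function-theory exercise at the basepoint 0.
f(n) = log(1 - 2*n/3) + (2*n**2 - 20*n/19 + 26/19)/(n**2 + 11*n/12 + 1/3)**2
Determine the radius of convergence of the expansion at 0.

The radius of convergence is (1/3)*sqrt(3).

Denominator factor (n**2 + 11*n/12 + 1/3)^2: discriminant -71/144, complex-conjugate roots (-11/24) + ((1/24)*sqrt(71))*i and (-11/24) - ((1/24)*sqrt(71))*i; poles of order 2, moduli (1/3)*sqrt(3) and (1/3)*sqrt(3).
Branch term (1)*log(1 - n/(3/2)): its argument vanishes at n = 3/2, a logarithmic branch point, modulus 3/2.
The radius of convergence is the smallest modulus among the singular points: (1/3)*sqrt(3).


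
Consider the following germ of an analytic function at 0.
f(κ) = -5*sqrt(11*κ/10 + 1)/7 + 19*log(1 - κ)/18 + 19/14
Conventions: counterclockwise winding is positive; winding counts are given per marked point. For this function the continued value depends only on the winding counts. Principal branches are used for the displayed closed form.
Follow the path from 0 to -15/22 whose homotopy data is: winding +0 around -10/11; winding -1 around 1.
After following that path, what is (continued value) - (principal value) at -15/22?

Continued minus principal equals -(19/9)*pi*i.

The rational part is single-valued and drops out of the difference; each branch term changes only by its own monodromy.
(-5/7)*sqrt(1 - κ/(-10/11)): winding +0 is even, the square root returns to the same sheet, contribution 0.
(19/18)*log(1 - κ/(1)): each positive loop around 1 adds 2*pi*i to the log, so winding -1 contributes (19/18)*(-1)*2*pi*i = -(19/9)*pi*i.
Summing the contributions at κ = -15/22 gives -(19/9)*pi*i.


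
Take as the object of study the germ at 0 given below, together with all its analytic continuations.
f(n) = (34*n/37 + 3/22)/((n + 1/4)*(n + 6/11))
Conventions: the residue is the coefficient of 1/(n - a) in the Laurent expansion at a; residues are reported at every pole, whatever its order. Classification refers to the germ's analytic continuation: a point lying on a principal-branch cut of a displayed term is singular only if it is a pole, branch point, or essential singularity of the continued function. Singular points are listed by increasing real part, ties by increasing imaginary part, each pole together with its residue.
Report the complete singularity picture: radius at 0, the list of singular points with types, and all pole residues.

Radius of convergence at 0: 1/4.
At -6/11: a pole of order 1; residue 594/481.
At -1/4: a pole of order 1; residue -152/481.

Denominator factor (n + 6/11): pole of order 1 at -6/11, modulus 6/11.
Denominator factor (n + 1/4): pole of order 1 at -1/4, modulus 1/4.
The radius of convergence is the smallest modulus among the singular points: 1/4.
At the order-1 pole -6/11 set g(n) = (n - (-6/11))*f(n) = (34*n/37 + 3/22)/(n + 1/4).
Simple pole: residue = g(a) at a = -6/11, which is 594/481.
At the order-1 pole -1/4 set g(n) = (n - (-1/4))*f(n) = (34*n/37 + 3/22)/(n + 6/11).
Simple pole: residue = g(a) at a = -1/4, which is -152/481.
List the singular points by increasing real part (a conjugate pair: the negative imaginary part first).


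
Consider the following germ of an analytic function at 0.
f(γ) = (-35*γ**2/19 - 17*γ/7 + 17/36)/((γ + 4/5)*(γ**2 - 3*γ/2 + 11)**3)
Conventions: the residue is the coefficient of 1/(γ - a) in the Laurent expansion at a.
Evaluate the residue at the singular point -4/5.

At the order-1 pole -4/5 set g(γ) = (γ - (-4/5))*f(γ) = (-35*γ**2/19 - 17*γ/7 + 17/36)/(γ**2 - 3*γ/2 + 11)**3.
Simple pole: residue = g(a) at a = -4/5, which is 92478125/158368658868.

The residue is 92478125/158368658868.


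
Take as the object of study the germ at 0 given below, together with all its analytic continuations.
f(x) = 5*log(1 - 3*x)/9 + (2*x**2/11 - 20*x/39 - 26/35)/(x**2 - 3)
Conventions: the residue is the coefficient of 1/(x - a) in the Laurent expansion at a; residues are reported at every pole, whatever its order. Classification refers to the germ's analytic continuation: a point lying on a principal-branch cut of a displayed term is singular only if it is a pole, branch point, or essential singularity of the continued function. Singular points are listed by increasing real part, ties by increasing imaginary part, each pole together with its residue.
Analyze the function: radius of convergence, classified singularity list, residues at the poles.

Radius of convergence at 0: 1/3.
At -sqrt(3): a pole of order 1; residue -10/39 + (38/1155)*sqrt(3).
At 1/3: a logarithmic branch point.
At sqrt(3): a pole of order 1; residue -10/39 - (38/1155)*sqrt(3).

Denominator factor (x**2 - 3): discriminant 12, real irrational roots sqrt(3) and -sqrt(3); poles of order 1, moduli sqrt(3) and sqrt(3).
Branch term (5/9)*log(1 - x/(1/3)): its argument vanishes at x = 1/3, a logarithmic branch point, modulus 1/3.
The radius of convergence is the smallest modulus among the singular points: 1/3.
The branch term is analytic at -sqrt(3) and contributes nothing to the residue; only the rational part matters.
The factor x**2 - 3 splits as (x - a)(x - a') with a = -sqrt(3), a' = sqrt(3). At the order-1 pole a set g(x) = (x - a)*(rational part) = [2*x**2/11 - 20*x/39 - 26/35] / (x - a').
Simple pole: residue = g(a) at a = -sqrt(3), which is -10/39 + (38/1155)*sqrt(3).
The branch term is analytic at sqrt(3) and contributes nothing to the residue; only the rational part matters.
The factor x**2 - 3 splits as (x - a)(x - a') with a = sqrt(3), a' = -sqrt(3). At the order-1 pole a set g(x) = (x - a)*(rational part) = [2*x**2/11 - 20*x/39 - 26/35] / (x - a').
Simple pole: residue = g(a) at a = sqrt(3), which is -10/39 - (38/1155)*sqrt(3).
List the singular points by increasing real part (a conjugate pair: the negative imaginary part first).


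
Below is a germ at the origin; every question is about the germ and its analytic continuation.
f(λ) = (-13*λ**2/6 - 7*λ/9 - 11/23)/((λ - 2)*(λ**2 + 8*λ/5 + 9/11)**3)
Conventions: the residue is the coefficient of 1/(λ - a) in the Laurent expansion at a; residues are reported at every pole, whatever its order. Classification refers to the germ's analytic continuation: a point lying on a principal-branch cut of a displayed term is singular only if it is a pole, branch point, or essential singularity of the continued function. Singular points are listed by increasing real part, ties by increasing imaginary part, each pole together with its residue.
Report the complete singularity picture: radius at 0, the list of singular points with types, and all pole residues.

Radius of convergence at 0: (3/11)*sqrt(11).
At (-4/5) - ((7/55)*sqrt(11))*i: a pole of order 3; residue (368520625/35507174094) + ((284309691875/142028696376)*sqrt(11))*i.
At (-4/5) + ((7/55)*sqrt(11))*i: a pole of order 3; residue (368520625/35507174094) - ((284309691875/142028696376)*sqrt(11))*i.
At 2: a pole of order 1; residue -368520625/17753587047.


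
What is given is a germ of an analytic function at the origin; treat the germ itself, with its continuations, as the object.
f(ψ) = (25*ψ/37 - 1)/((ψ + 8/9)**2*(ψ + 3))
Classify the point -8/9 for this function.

The point is a pole of order 2.

The denominator factor ψ + 8/9 vanishes at -8/9 and appears to the power 2; the numerator there equals -533/333, nonzero, and no other factor vanishes.
Hence a pole whose order is the multiplicity, 2.


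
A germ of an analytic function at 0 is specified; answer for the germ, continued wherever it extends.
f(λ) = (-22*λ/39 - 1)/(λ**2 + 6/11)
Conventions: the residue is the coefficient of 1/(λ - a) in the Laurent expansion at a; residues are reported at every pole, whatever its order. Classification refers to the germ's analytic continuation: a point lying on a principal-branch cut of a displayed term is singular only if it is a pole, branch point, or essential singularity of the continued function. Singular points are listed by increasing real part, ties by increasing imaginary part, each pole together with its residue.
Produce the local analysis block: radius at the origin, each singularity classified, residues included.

Denominator factor (λ**2 + 6/11): discriminant -24/11, complex-conjugate roots ((1/11)*sqrt(66))*i and -((1/11)*sqrt(66))*i; poles of order 1, moduli (1/11)*sqrt(66) and (1/11)*sqrt(66).
The radius of convergence is the smallest modulus among the singular points: (1/11)*sqrt(66).
The factor λ**2 + 6/11 splits as (λ - a)(λ - a') with a = -((1/11)*sqrt(66))*i, a' = ((1/11)*sqrt(66))*i. At the order-1 pole a set g(λ) = (λ - a)*f(λ) = [-22*λ/39 - 1] / (λ - a').
Simple pole: residue = g(a) at a = -((1/11)*sqrt(66))*i, which is (-11/39) - ((1/12)*sqrt(66))*i.
The factor λ**2 + 6/11 splits as (λ - a)(λ - a') with a = ((1/11)*sqrt(66))*i, a' = -((1/11)*sqrt(66))*i. At the order-1 pole a set g(λ) = (λ - a)*f(λ) = [-22*λ/39 - 1] / (λ - a').
Simple pole: residue = g(a) at a = ((1/11)*sqrt(66))*i, which is (-11/39) + ((1/12)*sqrt(66))*i.
List the singular points by increasing real part (a conjugate pair: the negative imaginary part first).

Radius of convergence at 0: (1/11)*sqrt(66).
At -((1/11)*sqrt(66))*i: a pole of order 1; residue (-11/39) - ((1/12)*sqrt(66))*i.
At ((1/11)*sqrt(66))*i: a pole of order 1; residue (-11/39) + ((1/12)*sqrt(66))*i.


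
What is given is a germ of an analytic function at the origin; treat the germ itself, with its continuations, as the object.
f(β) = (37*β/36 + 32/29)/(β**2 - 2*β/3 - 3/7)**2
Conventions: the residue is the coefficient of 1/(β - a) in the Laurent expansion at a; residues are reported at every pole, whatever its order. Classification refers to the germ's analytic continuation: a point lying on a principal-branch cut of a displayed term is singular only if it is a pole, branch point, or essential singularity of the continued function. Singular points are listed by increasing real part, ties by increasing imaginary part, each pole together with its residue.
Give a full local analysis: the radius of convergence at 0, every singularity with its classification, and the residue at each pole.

Radius of convergence at 0: -1/3 + (1/21)*sqrt(238).
At 1/3 - (1/21)*sqrt(238): a pole of order 2; residue (31703/536384)*sqrt(238).
At 1/3 + (1/21)*sqrt(238): a pole of order 2; residue -(31703/536384)*sqrt(238).

Denominator factor (β**2 - 2*β/3 - 3/7)^2: discriminant 136/63, real irrational roots 1/3 + (1/21)*sqrt(238) and 1/3 - (1/21)*sqrt(238); poles of order 2, moduli 1/3 + (1/21)*sqrt(238) and -1/3 + (1/21)*sqrt(238).
The radius of convergence is the smallest modulus among the singular points: -1/3 + (1/21)*sqrt(238).
The factor β**2 - 2*β/3 - 3/7 splits as (β - a)(β - a') with a = 1/3 - (1/21)*sqrt(238), a' = 1/3 + (1/21)*sqrt(238). At the order-2 pole a set g(β) = (β - a)^2*f(β) = [37*β/36 + 32/29] / (β - a')^2.
Order-2 pole: residue = g'(a); g'(1/3 - (1/21)*sqrt(238)) = (31703/536384)*sqrt(238), so the residue is (31703/536384)*sqrt(238).
The factor β**2 - 2*β/3 - 3/7 splits as (β - a)(β - a') with a = 1/3 + (1/21)*sqrt(238), a' = 1/3 - (1/21)*sqrt(238). At the order-2 pole a set g(β) = (β - a)^2*f(β) = [37*β/36 + 32/29] / (β - a')^2.
Order-2 pole: residue = g'(a); g'(1/3 + (1/21)*sqrt(238)) = -(31703/536384)*sqrt(238), so the residue is -(31703/536384)*sqrt(238).
List the singular points by increasing real part (a conjugate pair: the negative imaginary part first).


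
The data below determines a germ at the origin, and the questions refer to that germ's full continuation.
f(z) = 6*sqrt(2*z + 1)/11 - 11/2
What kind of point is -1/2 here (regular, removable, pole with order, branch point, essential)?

The point is an algebraic (square-root) branch point.

The term (6/11)*sqrt(1 - z/(-1/2)) has argument 1 - -1/2/(-1/2) = 0 at -1/2: a square-root (algebraic, two-sheeted) branch point; the remaining terms are analytic or single-valued there.


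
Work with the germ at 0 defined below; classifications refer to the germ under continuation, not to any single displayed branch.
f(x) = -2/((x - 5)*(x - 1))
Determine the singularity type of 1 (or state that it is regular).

The denominator factor x - 1 vanishes at 1 and appears to the power 1; the numerator there equals -2, nonzero, and no other factor vanishes.
Hence a pole whose order is the multiplicity, 1.

The point is a pole of order 1.


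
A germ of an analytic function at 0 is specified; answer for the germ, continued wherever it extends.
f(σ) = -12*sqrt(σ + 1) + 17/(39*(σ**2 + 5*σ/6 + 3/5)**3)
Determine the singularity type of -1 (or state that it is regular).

The point is an algebraic (square-root) branch point.

The term (-12)*sqrt(1 - σ/(-1)) has argument 1 - -1/(-1) = 0 at -1: a square-root (algebraic, two-sheeted) branch point; the remaining terms are analytic or single-valued there.


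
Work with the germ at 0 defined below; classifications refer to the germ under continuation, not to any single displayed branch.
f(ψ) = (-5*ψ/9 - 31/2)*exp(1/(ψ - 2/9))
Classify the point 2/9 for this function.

The point is an essential singularity.

The exponent 1/(ψ - (2/9)) has a pole at 2/9, so exp(1/(ψ - (2/9))) takes every nonzero value near it: an essential singularity (not a pole of any order).


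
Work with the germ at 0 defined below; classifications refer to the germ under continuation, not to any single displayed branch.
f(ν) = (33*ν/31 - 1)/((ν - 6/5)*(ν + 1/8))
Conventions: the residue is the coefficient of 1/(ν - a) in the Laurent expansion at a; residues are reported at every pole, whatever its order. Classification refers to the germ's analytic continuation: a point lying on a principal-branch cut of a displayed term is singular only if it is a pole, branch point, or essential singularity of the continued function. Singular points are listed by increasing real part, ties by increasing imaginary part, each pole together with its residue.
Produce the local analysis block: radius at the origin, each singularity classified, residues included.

Radius of convergence at 0: 1/8.
At -1/8: a pole of order 1; residue 1405/1643.
At 6/5: a pole of order 1; residue 344/1643.

Denominator factor (ν + 1/8): pole of order 1 at -1/8, modulus 1/8.
Denominator factor (ν - 6/5): pole of order 1 at 6/5, modulus 6/5.
The radius of convergence is the smallest modulus among the singular points: 1/8.
At the order-1 pole -1/8 set g(ν) = (ν - (-1/8))*f(ν) = (33*ν/31 - 1)/(ν - 6/5).
Simple pole: residue = g(a) at a = -1/8, which is 1405/1643.
At the order-1 pole 6/5 set g(ν) = (ν - (6/5))*f(ν) = (33*ν/31 - 1)/(ν + 1/8).
Simple pole: residue = g(a) at a = 6/5, which is 344/1643.
List the singular points by increasing real part (a conjugate pair: the negative imaginary part first).


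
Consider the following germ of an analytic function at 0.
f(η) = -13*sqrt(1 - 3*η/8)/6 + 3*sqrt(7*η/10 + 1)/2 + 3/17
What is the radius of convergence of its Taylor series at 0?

Branch term (-13/6)*sqrt(1 - η/(8/3)): its argument vanishes at η = 8/3, a square-root branch point, modulus 8/3.
Branch term (3/2)*sqrt(1 - η/(-10/7)): its argument vanishes at η = -10/7, a square-root branch point, modulus 10/7.
The radius of convergence is the smallest modulus among the singular points: 10/7.

The radius of convergence is 10/7.


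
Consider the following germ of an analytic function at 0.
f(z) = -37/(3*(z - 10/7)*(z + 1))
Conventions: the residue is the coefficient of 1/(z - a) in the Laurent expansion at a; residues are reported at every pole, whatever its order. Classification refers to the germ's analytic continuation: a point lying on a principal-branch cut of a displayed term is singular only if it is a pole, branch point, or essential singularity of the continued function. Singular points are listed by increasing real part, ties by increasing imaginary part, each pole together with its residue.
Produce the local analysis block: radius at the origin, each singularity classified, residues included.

Denominator factor (z + 1): pole of order 1 at -1, modulus 1.
Denominator factor (z - 10/7): pole of order 1 at 10/7, modulus 10/7.
The radius of convergence is the smallest modulus among the singular points: 1.
At the order-1 pole -1 set g(z) = (z - (-1))*f(z) = -37/(3*(z - 10/7)).
Simple pole: residue = g(a) at a = -1, which is 259/51.
At the order-1 pole 10/7 set g(z) = (z - (10/7))*f(z) = -37/(3*(z + 1)).
Simple pole: residue = g(a) at a = 10/7, which is -259/51.
List the singular points by increasing real part (a conjugate pair: the negative imaginary part first).

Radius of convergence at 0: 1.
At -1: a pole of order 1; residue 259/51.
At 10/7: a pole of order 1; residue -259/51.


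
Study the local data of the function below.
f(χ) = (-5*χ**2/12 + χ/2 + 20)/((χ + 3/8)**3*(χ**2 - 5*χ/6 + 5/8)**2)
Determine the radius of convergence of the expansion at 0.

The radius of convergence is 3/8.

Denominator factor (χ**2 - 5*χ/6 + 5/8)^2: discriminant -65/36, complex-conjugate roots (5/12) + ((1/12)*sqrt(65))*i and (5/12) - ((1/12)*sqrt(65))*i; poles of order 2, moduli (1/4)*sqrt(10) and (1/4)*sqrt(10).
Denominator factor (χ + 3/8)^3: pole of order 3 at -3/8, modulus 3/8.
The radius of convergence is the smallest modulus among the singular points: 3/8.


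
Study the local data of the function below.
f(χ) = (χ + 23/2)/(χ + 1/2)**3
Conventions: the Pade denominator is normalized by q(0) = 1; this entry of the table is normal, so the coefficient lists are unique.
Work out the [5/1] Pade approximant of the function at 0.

The Pade approximant has numerator coefficients [92, -34990/117, 83264/117, -18424/13, 275648/117, -330208/117]; denominator coefficients [1, 623/234].

Taylor coefficients needed (expand at 0): a_0 = 92, a_1 = -544, a_2 = 2160, a_3 = -7168, a_4 = 21440, a_5 = -59904, a_6 = 159488.
Write the denominator as Q(χ) = 1 + q1*χ. Requiring Q*f - P = O(χ^7) with deg P <= 5 kills the coefficients of χ^6..χ^6 in Q*f:
  χ^6: a_6 + q1*a_5 = 0, i.e. 159488 + (-59904)*q1 = 0.
Solving this linear system: q1 = 623/234.
The numerator is Q*f truncated at degree 5: P0 = a_0 = 92; P1 = a_1 + q1*a_0 = -34990/117; P2 = a_2 + q1*a_1 = 83264/117; P3 = a_3 + q1*a_2 = -18424/13; P4 = a_4 + q1*a_3 = 275648/117; P5 = a_5 + q1*a_4 = -330208/117.


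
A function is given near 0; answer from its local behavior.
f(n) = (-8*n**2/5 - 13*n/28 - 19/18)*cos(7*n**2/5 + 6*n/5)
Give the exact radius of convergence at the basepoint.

The factor cos(7*n**2/5 + 6*n/5) is entire and contributes no finite singular point.
The polynomial part has no poles.
No finite singular points: the Taylor series at 0 converges everywhere.

The radius of convergence is infinite.


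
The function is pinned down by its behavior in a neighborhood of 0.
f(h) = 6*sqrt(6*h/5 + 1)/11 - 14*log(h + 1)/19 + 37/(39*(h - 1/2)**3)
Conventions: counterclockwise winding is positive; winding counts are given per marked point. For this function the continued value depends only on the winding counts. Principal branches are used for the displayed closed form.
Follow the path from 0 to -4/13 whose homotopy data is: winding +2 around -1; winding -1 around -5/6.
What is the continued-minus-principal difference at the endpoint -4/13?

Continued minus principal equals (-(12/715)*sqrt(2665)) - ((56/19)*pi)*i.

The rational part is single-valued and drops out of the difference; each branch term changes only by its own monodromy.
(6/11)*sqrt(1 - h/(-5/6)): winding -1 is odd, the square root flips sign, contributing -2*(6/11)*sqrt(1 - (-4/13)/(-5/6)) = -2*(6/11)*sqrt(41/65) = -(12/715)*sqrt(2665).
(-14/19)*log(1 - h/(-1)): each positive loop around -1 adds 2*pi*i to the log, so winding +2 contributes (-14/19)*(2)*2*pi*i = -(56/19)*pi*i.
Summing the contributions at h = -4/13 gives (-(12/715)*sqrt(2665)) - ((56/19)*pi)*i.


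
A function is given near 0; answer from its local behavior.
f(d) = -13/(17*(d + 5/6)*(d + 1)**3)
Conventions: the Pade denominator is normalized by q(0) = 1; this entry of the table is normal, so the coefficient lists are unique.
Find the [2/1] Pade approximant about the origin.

Taylor coefficients needed (expand at 0): a_0 = -78/85, a_1 = 1638/425, a_2 = -21528/2125, a_3 = 226668/10625.
Write the denominator as Q(d) = 1 + q1*d. Requiring Q*f - P = O(d^4) with deg P <= 2 kills the coefficients of d^3..d^3 in Q*f:
  d^3: a_3 + q1*a_2 = 0, i.e. 226668/10625 + (-21528/2125)*q1 = 0.
Solving this linear system: q1 = 1453/690.
The numerator is Q*f truncated at degree 2: P0 = a_0 = -78/85; P1 = a_1 + q1*a_0 = 221/115; P2 = a_2 + q1*a_1 = -3939/1955.

The Pade approximant has numerator coefficients [-78/85, 221/115, -3939/1955]; denominator coefficients [1, 1453/690].


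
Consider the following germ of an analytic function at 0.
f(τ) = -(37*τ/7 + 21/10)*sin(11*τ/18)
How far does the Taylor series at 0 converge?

The factor -sin(11*τ/18) is entire and contributes no finite singular point.
The polynomial part has no poles.
No finite singular points: the Taylor series at 0 converges everywhere.

The radius of convergence is infinite.


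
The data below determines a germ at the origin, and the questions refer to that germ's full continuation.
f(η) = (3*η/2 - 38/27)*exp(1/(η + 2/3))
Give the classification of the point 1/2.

There is no denominator, hence no pole anywhere.
The essential point of exp(1/(η - (-2/3))) is -2/3, not 1/2.
So the germ continues analytically to 1/2.

The point is a regular point.


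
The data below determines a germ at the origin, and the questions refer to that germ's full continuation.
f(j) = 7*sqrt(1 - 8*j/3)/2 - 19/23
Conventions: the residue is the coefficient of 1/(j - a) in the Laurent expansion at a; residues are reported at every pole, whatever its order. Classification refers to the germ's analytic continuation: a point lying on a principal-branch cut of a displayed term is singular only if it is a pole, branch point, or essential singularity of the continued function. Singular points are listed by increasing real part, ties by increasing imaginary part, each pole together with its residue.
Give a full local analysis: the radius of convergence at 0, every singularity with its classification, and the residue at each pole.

Branch term (7/2)*sqrt(1 - j/(3/8)): its argument vanishes at j = 3/8, a square-root branch point, modulus 3/8.
The radius of convergence is the smallest modulus among the singular points: 3/8.

Radius of convergence at 0: 3/8.
At 3/8: an algebraic (square-root) branch point.


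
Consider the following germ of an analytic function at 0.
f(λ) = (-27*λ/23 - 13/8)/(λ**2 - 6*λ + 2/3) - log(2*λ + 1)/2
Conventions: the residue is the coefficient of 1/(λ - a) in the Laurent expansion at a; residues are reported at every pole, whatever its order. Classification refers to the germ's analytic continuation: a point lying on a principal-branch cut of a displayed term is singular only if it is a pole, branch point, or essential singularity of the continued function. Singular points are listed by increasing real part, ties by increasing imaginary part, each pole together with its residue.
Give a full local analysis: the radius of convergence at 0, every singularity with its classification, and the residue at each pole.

Radius of convergence at 0: 3 - (5/3)*sqrt(3).
At -1/2: a logarithmic branch point.
At 3 - (5/3)*sqrt(3): a pole of order 1; residue -27/46 + (947/1840)*sqrt(3).
At 3 + (5/3)*sqrt(3): a pole of order 1; residue -27/46 - (947/1840)*sqrt(3).

Denominator factor (λ**2 - 6*λ + 2/3): discriminant 100/3, real irrational roots 3 + (5/3)*sqrt(3) and 3 - (5/3)*sqrt(3); poles of order 1, moduli 3 + (5/3)*sqrt(3) and 3 - (5/3)*sqrt(3).
Branch term (-1/2)*log(1 - λ/(-1/2)): its argument vanishes at λ = -1/2, a logarithmic branch point, modulus 1/2.
The radius of convergence is the smallest modulus among the singular points: 3 - (5/3)*sqrt(3).
The branch term is analytic at 3 - (5/3)*sqrt(3) and contributes nothing to the residue; only the rational part matters.
The factor λ**2 - 6*λ + 2/3 splits as (λ - a)(λ - a') with a = 3 - (5/3)*sqrt(3), a' = 3 + (5/3)*sqrt(3). At the order-1 pole a set g(λ) = (λ - a)*(rational part) = [-27*λ/23 - 13/8] / (λ - a').
Simple pole: residue = g(a) at a = 3 - (5/3)*sqrt(3), which is -27/46 + (947/1840)*sqrt(3).
The branch term is analytic at 3 + (5/3)*sqrt(3) and contributes nothing to the residue; only the rational part matters.
The factor λ**2 - 6*λ + 2/3 splits as (λ - a)(λ - a') with a = 3 + (5/3)*sqrt(3), a' = 3 - (5/3)*sqrt(3). At the order-1 pole a set g(λ) = (λ - a)*(rational part) = [-27*λ/23 - 13/8] / (λ - a').
Simple pole: residue = g(a) at a = 3 + (5/3)*sqrt(3), which is -27/46 - (947/1840)*sqrt(3).
List the singular points by increasing real part (a conjugate pair: the negative imaginary part first).


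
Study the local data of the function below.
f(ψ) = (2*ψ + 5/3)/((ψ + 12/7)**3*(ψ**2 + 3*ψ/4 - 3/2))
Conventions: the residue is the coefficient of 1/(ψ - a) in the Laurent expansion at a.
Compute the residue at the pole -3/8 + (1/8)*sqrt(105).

The residue is 4348897/2700 - (141463/900)*sqrt(105).

The factor ψ**2 + 3*ψ/4 - 3/2 splits as (ψ - a)(ψ - a') with a = -3/8 + (1/8)*sqrt(105), a' = -3/8 - (1/8)*sqrt(105). At the order-1 pole a set g(ψ) = (ψ - a)*f(ψ) = [(2*ψ + 5/3)/(ψ + 12/7)**3] / (ψ - a').
Simple pole: residue = g(a) at a = -3/8 + (1/8)*sqrt(105), which is 4348897/2700 - (141463/900)*sqrt(105).


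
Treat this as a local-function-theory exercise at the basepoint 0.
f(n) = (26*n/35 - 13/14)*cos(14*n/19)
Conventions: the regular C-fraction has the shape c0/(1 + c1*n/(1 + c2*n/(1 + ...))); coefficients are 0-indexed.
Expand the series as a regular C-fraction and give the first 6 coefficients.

The regular C-fraction coefficients are [-13/14, 4/5, -4113/3610, 245/722, 2450/12339, 37106/61695].

Taylor coefficients (expand at 0): a_0 = -13/14, a_1 = 26/35, a_2 = 91/361, a_3 = -364/1805, a_4 = -4459/390963, a_5 = 17836/1954815.
c0 = a_0 = -13/14. Peel one level at a time: if S = 1 + c*n/S' with S'(0) = 1, then c is the n-coefficient of S and S' = c*n/(S - 1).
S_1 = c0/f = 1 + (4/5)*n + (8226/9025)*n^2 + ...; c1 = 4/5.
S_2 = c1*n/(S_1 - 1) = 1 + (-4113/3610)*n + (201537/521284)*n^2 + ...; c2 = -4113/3610.
S_3 = c2*n/(S_2 - 1) = 1 + (245/722)*n + (-300125/4454379)*n^2 + ...; c3 = 245/722.
S_4 = c3*n/(S_3 - 1) = 1 + (2450/12339)*n + (-18181940/152250921)*n^2 + ...; c4 = 2450/12339.
S_5 = c4*n/(S_4 - 1) = 1 + (37106/61695)*n + ...; c5 = 37106/61695.


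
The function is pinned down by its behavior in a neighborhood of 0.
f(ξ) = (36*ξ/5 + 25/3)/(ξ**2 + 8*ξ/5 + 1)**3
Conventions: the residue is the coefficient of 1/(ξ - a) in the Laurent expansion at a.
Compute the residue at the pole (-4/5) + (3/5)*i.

The residue is -(24125/3888)*i.

The factor ξ**2 + 8*ξ/5 + 1 splits as (ξ - a)(ξ - a') with a = (-4/5) + (3/5)*i, a' = (-4/5) - (3/5)*i. At the order-3 pole a set g(ξ) = (ξ - a)^3*f(ξ) = [36*ξ/5 + 25/3] / (ξ - a')^3.
Order-3 pole: residue = g''(a)/2; g''((-4/5) + (3/5)*i) = -(24125/1944)*i, so the residue is -(24125/3888)*i.


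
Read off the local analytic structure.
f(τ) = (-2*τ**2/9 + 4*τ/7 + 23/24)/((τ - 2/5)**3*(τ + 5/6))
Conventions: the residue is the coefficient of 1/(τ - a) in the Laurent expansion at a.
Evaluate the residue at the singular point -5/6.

The residue is -185875/1063713.

At the order-1 pole -5/6 set g(τ) = (τ - (-5/6))*f(τ) = (-2*τ**2/9 + 4*τ/7 + 23/24)/(τ - 2/5)**3.
Simple pole: residue = g(a) at a = -5/6, which is -185875/1063713.


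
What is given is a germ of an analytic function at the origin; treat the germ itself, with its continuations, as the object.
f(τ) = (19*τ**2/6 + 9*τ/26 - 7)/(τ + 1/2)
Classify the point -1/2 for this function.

The denominator factor τ + 1/2 vanishes at -1/2 and appears to the power 1; the numerator there equals -1991/312, nonzero, and no other factor vanishes.
Hence a pole whose order is the multiplicity, 1.

The point is a pole of order 1.


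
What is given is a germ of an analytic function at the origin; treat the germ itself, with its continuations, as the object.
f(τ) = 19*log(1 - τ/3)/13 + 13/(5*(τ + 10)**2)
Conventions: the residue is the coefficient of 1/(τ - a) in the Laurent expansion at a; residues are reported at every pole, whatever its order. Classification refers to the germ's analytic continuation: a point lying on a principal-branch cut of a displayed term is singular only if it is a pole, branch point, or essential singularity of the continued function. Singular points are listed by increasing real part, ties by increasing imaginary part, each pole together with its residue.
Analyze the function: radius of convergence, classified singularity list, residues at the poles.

Denominator factor (τ + 10)^2: pole of order 2 at -10, modulus 10.
Branch term (19/13)*log(1 - τ/(3)): its argument vanishes at τ = 3, a logarithmic branch point, modulus 3.
The radius of convergence is the smallest modulus among the singular points: 3.
The branch term is analytic at -10 and contributes nothing to the residue; only the rational part matters.
At the order-2 pole -10 set g(τ) = (τ - (-10))^2*(rational part) = 13/5.
Order-2 pole: residue = g'(a); g'(-10) = 0, so the residue is 0.
List the singular points by increasing real part (a conjugate pair: the negative imaginary part first).

Radius of convergence at 0: 3.
At -10: a pole of order 2; residue 0.
At 3: a logarithmic branch point.
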